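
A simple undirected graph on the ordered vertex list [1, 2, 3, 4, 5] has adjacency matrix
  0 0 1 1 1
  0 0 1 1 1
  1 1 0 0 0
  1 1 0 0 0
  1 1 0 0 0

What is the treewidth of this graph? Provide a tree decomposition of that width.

Each bag holds 3 vertices, so the decomposition has width 2, which upper-bounds the treewidth. The edges 1–5–2–3–1 form a cycle, so G is not a tree and its treewidth is at least 2. The upper and lower bounds meet at 2, so that is the treewidth.

Treewidth 2.
Bags: B1 = {1, 2, 5}  B2 = {1, 2, 3}  B3 = {1, 2, 4}
Tree: B1–B2, B2–B3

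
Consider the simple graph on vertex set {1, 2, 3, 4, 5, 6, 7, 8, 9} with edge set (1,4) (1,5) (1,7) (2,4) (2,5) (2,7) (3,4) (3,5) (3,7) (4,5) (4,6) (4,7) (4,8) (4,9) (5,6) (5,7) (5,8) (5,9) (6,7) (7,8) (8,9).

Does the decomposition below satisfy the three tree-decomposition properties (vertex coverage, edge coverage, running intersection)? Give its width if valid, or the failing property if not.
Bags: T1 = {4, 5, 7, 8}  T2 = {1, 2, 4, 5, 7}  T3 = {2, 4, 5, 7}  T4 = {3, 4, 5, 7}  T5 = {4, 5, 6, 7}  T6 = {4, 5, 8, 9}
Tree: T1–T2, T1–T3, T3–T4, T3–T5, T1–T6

A tree decomposition must satisfy three properties: every vertex lies in some bag; for every edge, both endpoints lie together in some bag; and for every vertex, the bags containing it form a connected subtree. Here bags containing vertex 2 are not connected in the tree, so the decomposition is invalid.

No — bags containing vertex 2 are not connected in the tree.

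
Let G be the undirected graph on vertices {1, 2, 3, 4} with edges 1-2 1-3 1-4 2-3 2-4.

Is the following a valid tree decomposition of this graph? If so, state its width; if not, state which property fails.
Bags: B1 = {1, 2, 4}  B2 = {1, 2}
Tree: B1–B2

No — vertex 3 appears in no bag.

A tree decomposition must satisfy three properties: every vertex lies in some bag; for every edge, both endpoints lie together in some bag; and for every vertex, the bags containing it form a connected subtree. Here vertex 3 appears in no bag, so the decomposition is invalid.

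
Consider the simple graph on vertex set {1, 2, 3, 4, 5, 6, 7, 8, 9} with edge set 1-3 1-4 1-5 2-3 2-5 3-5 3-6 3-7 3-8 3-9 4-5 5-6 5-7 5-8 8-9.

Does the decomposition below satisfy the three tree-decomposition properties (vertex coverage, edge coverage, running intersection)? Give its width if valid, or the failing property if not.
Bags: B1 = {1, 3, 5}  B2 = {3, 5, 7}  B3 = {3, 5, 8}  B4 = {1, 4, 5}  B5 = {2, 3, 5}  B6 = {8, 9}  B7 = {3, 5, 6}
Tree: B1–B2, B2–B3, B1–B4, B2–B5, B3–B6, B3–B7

No — edge (3,9) lies in no bag.

A tree decomposition must satisfy three properties: every vertex lies in some bag; for every edge, both endpoints lie together in some bag; and for every vertex, the bags containing it form a connected subtree. Here edge (3,9) lies in no bag, so the decomposition is invalid.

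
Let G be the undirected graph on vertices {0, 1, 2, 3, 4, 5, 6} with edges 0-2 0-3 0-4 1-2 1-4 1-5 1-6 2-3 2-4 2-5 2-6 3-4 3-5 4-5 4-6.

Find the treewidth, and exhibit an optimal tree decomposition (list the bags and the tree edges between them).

Each bag holds 4 vertices, so the decomposition has width 3, which upper-bounds the treewidth. For the lower bound, the 4 vertices {0, 2, 3, 4} are pairwise adjacent, and any tree decomposition puts a clique entirely inside one bag — forcing width ≥ 3. Therefore the treewidth is 3.

Treewidth 3.
Bags: B1 = {1, 2, 4, 6}  B2 = {1, 2, 4, 5}  B3 = {2, 3, 4, 5}  B4 = {0, 2, 3, 4}
Tree: B1–B2, B2–B3, B3–B4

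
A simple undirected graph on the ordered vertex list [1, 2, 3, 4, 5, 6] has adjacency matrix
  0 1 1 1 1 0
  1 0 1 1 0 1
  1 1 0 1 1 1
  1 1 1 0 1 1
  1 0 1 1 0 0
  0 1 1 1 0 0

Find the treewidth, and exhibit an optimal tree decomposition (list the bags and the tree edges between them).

The largest bag has 4 vertices, giving width 3; this decomposition certifies tw(G) ≤ 3. Conversely, {1, 2, 3, 4} is a clique of size 4, and the vertices of any clique must share a bag in every tree decomposition; so some bag has ≥ 4 vertices and tw(G) ≥ 3. Combining the bounds, tw(G) = 3.

Treewidth 3.
Bags: B1 = {1, 2, 3, 4}  B2 = {2, 3, 4, 6}  B3 = {1, 3, 4, 5}
Tree: B1–B2, B1–B3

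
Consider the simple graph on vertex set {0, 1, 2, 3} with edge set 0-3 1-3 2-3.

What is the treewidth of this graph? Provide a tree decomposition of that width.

Each bag holds 2 vertices, so the decomposition has width 1, which upper-bounds the treewidth. Any graph with an edge has treewidth ≥ 1, and G has the edge 3–0. Combining the bounds, tw(G) = 1.

Treewidth 1.
One such decomposition:
Bags: B1 = {0, 3}  B2 = {1, 3}  B3 = {2, 3}
Tree: B1–B2, B2–B3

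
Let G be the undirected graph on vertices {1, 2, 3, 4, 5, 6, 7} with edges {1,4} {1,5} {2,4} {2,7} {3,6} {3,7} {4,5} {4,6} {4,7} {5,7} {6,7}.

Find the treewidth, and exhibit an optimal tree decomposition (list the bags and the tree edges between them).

Each bag holds 3 vertices, so the decomposition has width 2, which upper-bounds the treewidth. On the other hand G contains the 3-clique {3, 6, 7}. A clique must lie in a single bag of any decomposition, so no decomposition can have width below 2. Combining the bounds, tw(G) = 2.

Treewidth 2.
One optimal decomposition is:
Bags: B1 = {4, 6, 7}  B2 = {4, 5, 7}  B3 = {2, 4, 7}  B4 = {3, 6, 7}  B5 = {1, 4, 5}
Tree: B1–B2, B1–B3, B1–B4, B2–B5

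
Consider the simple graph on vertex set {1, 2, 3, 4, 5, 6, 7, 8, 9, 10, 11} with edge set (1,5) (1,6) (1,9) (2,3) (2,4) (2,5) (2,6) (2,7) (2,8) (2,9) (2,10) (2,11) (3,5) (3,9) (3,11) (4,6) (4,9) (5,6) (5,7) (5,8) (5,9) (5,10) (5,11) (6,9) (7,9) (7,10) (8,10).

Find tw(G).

A width-3 tree decomposition is:
Bags: B1 = {2, 3, 5, 9}  B2 = {2, 5, 6, 9}  B3 = {2, 3, 5, 11}  B4 = {2, 5, 7, 9}  B5 = {1, 5, 6, 9}  B6 = {2, 5, 7, 10}  B7 = {2, 4, 6, 9}  B8 = {2, 5, 8, 10}
Tree: B1–B2, B1–B3, B1–B4, B2–B5, B4–B6, B2–B7, B6–B8
The largest bag has 4 vertices, giving width 3; this decomposition certifies tw(G) ≤ 3. For the lower bound, the 4 vertices {1, 5, 6, 9} are pairwise adjacent, and any tree decomposition puts a clique entirely inside one bag — forcing width ≥ 3. The upper and lower bounds meet at 3, so that is the treewidth.

3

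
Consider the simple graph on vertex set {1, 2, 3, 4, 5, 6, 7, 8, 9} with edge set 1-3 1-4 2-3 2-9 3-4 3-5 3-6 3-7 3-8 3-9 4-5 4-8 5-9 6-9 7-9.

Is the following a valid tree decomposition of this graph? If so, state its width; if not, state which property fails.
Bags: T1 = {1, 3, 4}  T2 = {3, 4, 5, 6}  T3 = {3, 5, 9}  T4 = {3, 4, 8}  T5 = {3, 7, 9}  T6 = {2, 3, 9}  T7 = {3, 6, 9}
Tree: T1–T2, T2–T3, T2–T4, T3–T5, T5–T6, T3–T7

No — bags containing vertex 6 are not connected in the tree.

A tree decomposition must satisfy three properties: every vertex lies in some bag; for every edge, both endpoints lie together in some bag; and for every vertex, the bags containing it form a connected subtree. Here bags containing vertex 6 are not connected in the tree, so the decomposition is invalid.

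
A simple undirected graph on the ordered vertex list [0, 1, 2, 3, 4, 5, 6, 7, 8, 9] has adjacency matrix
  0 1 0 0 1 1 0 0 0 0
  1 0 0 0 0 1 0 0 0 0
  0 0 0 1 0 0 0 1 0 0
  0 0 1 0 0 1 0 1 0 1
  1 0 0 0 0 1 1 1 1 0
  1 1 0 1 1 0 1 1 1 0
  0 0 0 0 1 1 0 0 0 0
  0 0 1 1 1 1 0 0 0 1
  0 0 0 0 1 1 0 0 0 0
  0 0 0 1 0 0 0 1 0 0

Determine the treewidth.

2

A width-2 tree decomposition is:
Bags: B1 = {4, 5, 7}  B2 = {0, 4, 5}  B3 = {4, 5, 6}  B4 = {3, 5, 7}  B5 = {2, 3, 7}  B6 = {3, 7, 9}  B7 = {4, 5, 8}  B8 = {0, 1, 5}
Tree: B1–B2, B1–B3, B1–B4, B4–B5, B5–B6, B3–B7, B2–B8
Each bag holds 3 vertices, so the decomposition has width 2, which upper-bounds the treewidth. Conversely, {3, 7, 9} is a clique of size 3, and the vertices of any clique must share a bag in every tree decomposition; so some bag has ≥ 3 vertices and tw(G) ≥ 2. Therefore the treewidth is 2.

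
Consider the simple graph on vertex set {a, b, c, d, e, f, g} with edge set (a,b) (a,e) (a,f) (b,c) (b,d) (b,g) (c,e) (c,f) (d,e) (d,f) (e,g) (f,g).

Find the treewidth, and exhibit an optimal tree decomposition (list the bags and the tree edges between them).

The largest bag has 4 vertices, giving width 3; this decomposition certifies tw(G) ≤ 3. For the lower bound: the 4 vertex sets {f,g}, {d,e}, {b}, {c} are disjoint, each induces a connected subgraph, and every pair is joined by at least one edge of G. Contracting each set to a single vertex therefore yields K_{4} as a minor, and since treewidth is minor-monotone, tw(G) ≥ tw(K_{4}) = 3. Therefore the treewidth is 3.

Treewidth 3.
One optimal decomposition is:
Bags: B1 = {b, e, f, g}  B2 = {b, d, e, f}  B3 = {b, c, e, f}  B4 = {a, b, e, f}
Tree: B1–B2, B2–B3, B3–B4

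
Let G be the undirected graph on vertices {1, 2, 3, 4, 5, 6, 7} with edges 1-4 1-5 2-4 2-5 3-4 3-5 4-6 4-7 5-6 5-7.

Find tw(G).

A width-2 tree decomposition is:
Bags: B1 = {4, 5, 6}  B2 = {1, 4, 5}  B3 = {2, 4, 5}  B4 = {4, 5, 7}  B5 = {3, 4, 5}
Tree: B1–B2, B2–B3, B3–B4, B4–B5
The largest bag has 3 vertices, giving width 2; this decomposition certifies tw(G) ≤ 2. For the lower bound, G contains the cycle 5–6–4–1–5, so G is not a forest; only forests have treewidth ≤ 1, hence tw(G) ≥ 2. Combining the bounds, tw(G) = 2.

2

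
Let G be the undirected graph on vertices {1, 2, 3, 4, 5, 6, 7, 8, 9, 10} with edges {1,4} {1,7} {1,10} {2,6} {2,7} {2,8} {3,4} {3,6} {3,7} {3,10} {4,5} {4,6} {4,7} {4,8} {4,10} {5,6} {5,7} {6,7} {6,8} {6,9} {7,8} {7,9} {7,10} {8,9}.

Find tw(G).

A width-3 tree decomposition is:
Bags: B1 = {4, 6, 7, 8}  B2 = {3, 4, 6, 7}  B3 = {6, 7, 8, 9}  B4 = {2, 6, 7, 8}  B5 = {3, 4, 7, 10}  B6 = {1, 4, 7, 10}  B7 = {4, 5, 6, 7}
Tree: B1–B2, B1–B3, B1–B4, B2–B5, B5–B6, B2–B7
The largest bag has 4 vertices, giving width 3; this decomposition certifies tw(G) ≤ 3. On the other hand G contains the 4-clique {6, 7, 8, 9}. A clique must lie in a single bag of any decomposition, so no decomposition can have width below 3. Therefore the treewidth is 3.

3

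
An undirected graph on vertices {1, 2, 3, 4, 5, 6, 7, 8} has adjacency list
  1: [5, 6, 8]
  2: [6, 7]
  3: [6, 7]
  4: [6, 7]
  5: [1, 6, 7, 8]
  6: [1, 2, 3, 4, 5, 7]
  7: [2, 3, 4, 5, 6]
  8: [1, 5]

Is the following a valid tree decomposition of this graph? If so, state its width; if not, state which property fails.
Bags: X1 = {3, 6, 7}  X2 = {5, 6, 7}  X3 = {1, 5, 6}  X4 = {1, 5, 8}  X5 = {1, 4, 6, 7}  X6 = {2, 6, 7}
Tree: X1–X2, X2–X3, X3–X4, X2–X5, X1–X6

A tree decomposition must satisfy three properties: every vertex lies in some bag; for every edge, both endpoints lie together in some bag; and for every vertex, the bags containing it form a connected subtree. Here bags containing vertex 1 are not connected in the tree, so the decomposition is invalid.

No — bags containing vertex 1 are not connected in the tree.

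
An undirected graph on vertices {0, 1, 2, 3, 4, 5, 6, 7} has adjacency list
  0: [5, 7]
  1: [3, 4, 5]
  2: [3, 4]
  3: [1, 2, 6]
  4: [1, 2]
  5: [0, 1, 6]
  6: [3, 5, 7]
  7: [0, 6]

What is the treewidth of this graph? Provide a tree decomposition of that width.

Treewidth 2.
One such decomposition:
Bags: B1 = {2, 3, 4}  B2 = {1, 3, 4}  B3 = {1, 3, 6}  B4 = {1, 5, 6}  B5 = {5, 6, 7}  B6 = {0, 5, 7}
Tree: B1–B2, B2–B3, B3–B4, B4–B5, B5–B6

The largest bag has 3 vertices, giving width 2; this decomposition certifies tw(G) ≤ 2. For the lower bound, G contains the cycle 2–4–1–3–2, so G is not a forest; only forests have treewidth ≤ 1, hence tw(G) ≥ 2. Therefore the treewidth is 2.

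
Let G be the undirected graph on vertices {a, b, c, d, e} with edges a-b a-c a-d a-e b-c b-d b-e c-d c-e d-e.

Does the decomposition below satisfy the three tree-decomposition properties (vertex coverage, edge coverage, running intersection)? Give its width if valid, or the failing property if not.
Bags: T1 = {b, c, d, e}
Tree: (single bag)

A tree decomposition must satisfy three properties: every vertex lies in some bag; for every edge, both endpoints lie together in some bag; and for every vertex, the bags containing it form a connected subtree. Here vertex a appears in no bag, so the decomposition is invalid.

No — vertex a appears in no bag.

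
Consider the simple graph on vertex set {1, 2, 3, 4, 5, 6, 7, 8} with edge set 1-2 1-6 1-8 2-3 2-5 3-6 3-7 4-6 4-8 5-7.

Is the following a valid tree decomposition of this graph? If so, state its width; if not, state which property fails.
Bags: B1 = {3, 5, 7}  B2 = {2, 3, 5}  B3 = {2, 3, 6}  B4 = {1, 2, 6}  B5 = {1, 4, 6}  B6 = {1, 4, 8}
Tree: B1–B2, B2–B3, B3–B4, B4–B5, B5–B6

Yes; width 2.

Vertex coverage: the bags together contain {1, 2, 3, 4, 5, 6, 7, 8}, the full vertex set. Edge coverage: each edge of G has both endpoints in at least one bag. Running intersection: for every vertex, the bags containing it form a connected subtree. All three properties hold, so this is a valid tree decomposition of width max|bag| − 1 = 2, and hence tw(G) ≤ 2.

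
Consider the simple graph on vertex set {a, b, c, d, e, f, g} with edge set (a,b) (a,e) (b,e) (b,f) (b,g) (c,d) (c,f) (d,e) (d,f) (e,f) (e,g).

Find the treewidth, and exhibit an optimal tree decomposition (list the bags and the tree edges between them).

Each bag holds 3 vertices, so the decomposition has width 2, which upper-bounds the treewidth. Conversely, {d, e, f} is a clique of size 3, and the vertices of any clique must share a bag in every tree decomposition; so some bag has ≥ 3 vertices and tw(G) ≥ 2. The upper and lower bounds meet at 2, so that is the treewidth.

Treewidth 2.
One optimal decomposition is:
Bags: B1 = {d, e, f}  B2 = {b, e, f}  B3 = {b, e, g}  B4 = {c, d, f}  B5 = {a, b, e}
Tree: B1–B2, B2–B3, B1–B4, B2–B5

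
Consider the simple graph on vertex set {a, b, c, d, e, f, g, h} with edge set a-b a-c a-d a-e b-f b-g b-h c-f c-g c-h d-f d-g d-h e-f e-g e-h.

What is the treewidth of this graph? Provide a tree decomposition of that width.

Treewidth 4.
One such decomposition:
Bags: B1 = {a, c, f, g, h}  B2 = {a, e, f, g, h}  B3 = {a, d, f, g, h}  B4 = {a, b, f, g, h}
Tree: B1–B2, B2–B3, B3–B4

The largest bag has 5 vertices, giving width 4; this decomposition certifies tw(G) ≤ 4. For the lower bound: the 5 vertex sets {a,c}, {e,h}, {d,f}, {g}, {b} are disjoint, each induces a connected subgraph, and every pair is joined by at least one edge of G. Contracting each set to a single vertex therefore yields K_{5} as a minor, and since treewidth is minor-monotone, tw(G) ≥ tw(K_{5}) = 4. Hence tw(G) = 4 exactly.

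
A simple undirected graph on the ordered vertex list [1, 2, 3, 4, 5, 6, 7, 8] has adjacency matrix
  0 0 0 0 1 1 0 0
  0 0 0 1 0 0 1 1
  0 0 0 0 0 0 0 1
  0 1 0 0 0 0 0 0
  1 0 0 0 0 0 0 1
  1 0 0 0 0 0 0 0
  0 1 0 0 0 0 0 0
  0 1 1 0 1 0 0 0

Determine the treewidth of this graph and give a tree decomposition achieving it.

Treewidth 1.
One such decomposition:
Bags: B1 = {5, 8}  B2 = {1, 5}  B3 = {2, 8}  B4 = {2, 7}  B5 = {2, 4}  B6 = {1, 6}  B7 = {3, 8}
Tree: B1–B2, B1–B3, B3–B4, B4–B5, B2–B6, B1–B7

Every bag has size at most 2, so the width is 2 − 1 = 1 and tw(G) ≤ 1. G has an edge, so its treewidth is at least 1. Therefore the treewidth is 1.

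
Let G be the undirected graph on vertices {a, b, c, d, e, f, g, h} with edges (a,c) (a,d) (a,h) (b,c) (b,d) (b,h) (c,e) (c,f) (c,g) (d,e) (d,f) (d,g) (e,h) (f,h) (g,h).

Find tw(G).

A width-3 tree decomposition is:
Bags: B1 = {c, d, f, h}  B2 = {c, d, e, h}  B3 = {b, c, d, h}  B4 = {c, d, g, h}  B5 = {a, c, d, h}
Tree: B1–B2, B2–B3, B3–B4, B4–B5
Each bag holds 4 vertices, so the decomposition has width 3, which upper-bounds the treewidth. For the lower bound: the 4 vertex sets {c,f}, {d,e}, {h}, {b} are disjoint, each induces a connected subgraph, and every pair is joined by at least one edge of G. Contracting each set to a single vertex therefore yields K_{4} as a minor, and since treewidth is minor-monotone, tw(G) ≥ tw(K_{4}) = 3. The upper and lower bounds meet at 3, so that is the treewidth.

3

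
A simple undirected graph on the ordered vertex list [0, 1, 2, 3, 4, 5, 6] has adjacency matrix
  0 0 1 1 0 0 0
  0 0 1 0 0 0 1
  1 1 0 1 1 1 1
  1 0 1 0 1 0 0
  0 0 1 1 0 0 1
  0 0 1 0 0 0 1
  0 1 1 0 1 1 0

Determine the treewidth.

2

A width-2 tree decomposition is:
Bags: B1 = {2, 4, 6}  B2 = {1, 2, 6}  B3 = {2, 3, 4}  B4 = {0, 2, 3}  B5 = {2, 5, 6}
Tree: B1–B2, B1–B3, B3–B4, B1–B5
The largest bag has 3 vertices, giving width 2; this decomposition certifies tw(G) ≤ 2. On the other hand G contains the 3-clique {0, 2, 3}. A clique must lie in a single bag of any decomposition, so no decomposition can have width below 2. Combining the bounds, tw(G) = 2.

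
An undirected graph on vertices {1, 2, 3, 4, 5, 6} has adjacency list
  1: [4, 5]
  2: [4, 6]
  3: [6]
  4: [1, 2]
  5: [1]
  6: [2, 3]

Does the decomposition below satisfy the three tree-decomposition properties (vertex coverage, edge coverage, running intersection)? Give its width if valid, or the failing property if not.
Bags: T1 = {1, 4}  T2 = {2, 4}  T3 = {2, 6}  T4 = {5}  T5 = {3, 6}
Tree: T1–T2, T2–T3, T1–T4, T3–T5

No — edge (1,5) lies in no bag.

A tree decomposition must satisfy three properties: every vertex lies in some bag; for every edge, both endpoints lie together in some bag; and for every vertex, the bags containing it form a connected subtree. Here edge (1,5) lies in no bag, so the decomposition is invalid.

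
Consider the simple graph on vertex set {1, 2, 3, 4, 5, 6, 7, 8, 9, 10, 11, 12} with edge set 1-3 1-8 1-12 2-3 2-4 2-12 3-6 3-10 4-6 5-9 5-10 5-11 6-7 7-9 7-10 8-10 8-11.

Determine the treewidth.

3

A width-3 tree decomposition is:
Bags: B1 = {2, 4, 6, 12}  B2 = {2, 3, 6, 12}  B3 = {1, 3, 6, 12}  B4 = {1, 3, 6, 7}  B5 = {1, 3, 7, 10}  B6 = {1, 7, 8, 10}  B7 = {7, 8, 9, 10}  B8 = {5, 8, 9, 10}  B9 = {5, 8, 9, 11}
Tree: B1–B2, B2–B3, B3–B4, B4–B5, B5–B6, B6–B7, B7–B8, B8–B9
Each bag holds 4 vertices, so the decomposition has width 3, which upper-bounds the treewidth. For the lower bound: the 4 vertex sets {2,4,12}, {6}, {3}, {1,7,8,10} are disjoint, each induces a connected subgraph, and every pair is joined by at least one edge of G. Contracting each set to a single vertex therefore yields K_{4} as a minor, and since treewidth is minor-monotone, tw(G) ≥ tw(K_{4}) = 3. Combining the bounds, tw(G) = 3.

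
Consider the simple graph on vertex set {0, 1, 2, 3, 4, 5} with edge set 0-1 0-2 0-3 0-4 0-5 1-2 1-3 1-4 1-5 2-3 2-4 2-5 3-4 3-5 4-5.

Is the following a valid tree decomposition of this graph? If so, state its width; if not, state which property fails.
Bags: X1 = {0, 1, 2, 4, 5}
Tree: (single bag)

A tree decomposition must satisfy three properties: every vertex lies in some bag; for every edge, both endpoints lie together in some bag; and for every vertex, the bags containing it form a connected subtree. Here vertex 3 appears in no bag, so the decomposition is invalid.

No — vertex 3 appears in no bag.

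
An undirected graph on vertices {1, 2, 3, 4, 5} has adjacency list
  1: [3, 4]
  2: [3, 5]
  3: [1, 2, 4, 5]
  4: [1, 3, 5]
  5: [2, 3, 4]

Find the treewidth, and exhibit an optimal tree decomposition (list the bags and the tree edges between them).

Treewidth 2.
Bags: B1 = {2, 3, 5}  B2 = {3, 4, 5}  B3 = {1, 3, 4}
Tree: B1–B2, B2–B3

Each bag holds 3 vertices, so the decomposition has width 2, which upper-bounds the treewidth. On the other hand G contains the 3-clique {2, 3, 5}. A clique must lie in a single bag of any decomposition, so no decomposition can have width below 2. Hence tw(G) = 2 exactly.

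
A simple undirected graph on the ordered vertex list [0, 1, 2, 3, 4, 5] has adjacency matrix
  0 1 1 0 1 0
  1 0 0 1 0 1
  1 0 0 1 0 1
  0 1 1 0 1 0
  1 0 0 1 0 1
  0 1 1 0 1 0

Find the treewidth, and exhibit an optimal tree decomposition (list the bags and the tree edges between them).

Every bag has size at most 4, so the width is 4 − 1 = 3 and tw(G) ≤ 3. For the lower bound: the 4 vertex sets {1,3}, {0,4}, {5}, {2} are disjoint, each induces a connected subgraph, and every pair is joined by at least one edge of G. Contracting each set to a single vertex therefore yields K_{4} as a minor, and since treewidth is minor-monotone, tw(G) ≥ tw(K_{4}) = 3. The upper and lower bounds meet at 3, so that is the treewidth.

Treewidth 3.
One such decomposition:
Bags: B1 = {0, 1, 3, 5}  B2 = {0, 3, 4, 5}  B3 = {0, 2, 3, 5}
Tree: B1–B2, B2–B3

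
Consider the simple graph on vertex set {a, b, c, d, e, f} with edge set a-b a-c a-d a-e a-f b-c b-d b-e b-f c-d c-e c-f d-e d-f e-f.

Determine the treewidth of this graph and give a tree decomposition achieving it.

Treewidth 5.
Bags: B1 = {a, b, c, d, e, f}
Tree: (single bag)

With just one bag of size 6, the width is 6 − 1 = 5, so tw(G) ≤ 5. Conversely, {a, b, c, d, e, f} is a clique of size 6, and the vertices of any clique must share a bag in every tree decomposition; so some bag has ≥ 6 vertices and tw(G) ≥ 5. Combining the bounds, tw(G) = 5.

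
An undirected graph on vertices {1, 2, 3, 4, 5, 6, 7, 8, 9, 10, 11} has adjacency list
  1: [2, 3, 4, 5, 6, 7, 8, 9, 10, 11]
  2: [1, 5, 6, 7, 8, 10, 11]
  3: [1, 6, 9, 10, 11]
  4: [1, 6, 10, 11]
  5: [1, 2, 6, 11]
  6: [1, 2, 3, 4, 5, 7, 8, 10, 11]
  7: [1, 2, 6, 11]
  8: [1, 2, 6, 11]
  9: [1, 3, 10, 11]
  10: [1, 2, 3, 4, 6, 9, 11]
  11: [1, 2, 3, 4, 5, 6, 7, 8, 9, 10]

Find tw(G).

A width-4 tree decomposition is:
Bags: B1 = {1, 2, 6, 10, 11}  B2 = {1, 2, 6, 7, 11}  B3 = {1, 3, 6, 10, 11}  B4 = {1, 2, 5, 6, 11}  B5 = {1, 4, 6, 10, 11}  B6 = {1, 2, 6, 8, 11}  B7 = {1, 3, 9, 10, 11}
Tree: B1–B2, B1–B3, B2–B4, B1–B5, B4–B6, B3–B7
The largest bag has 5 vertices, giving width 4; this decomposition certifies tw(G) ≤ 4. Conversely, {1, 3, 9, 10, 11} is a clique of size 5, and the vertices of any clique must share a bag in every tree decomposition; so some bag has ≥ 5 vertices and tw(G) ≥ 4. Therefore the treewidth is 4.

4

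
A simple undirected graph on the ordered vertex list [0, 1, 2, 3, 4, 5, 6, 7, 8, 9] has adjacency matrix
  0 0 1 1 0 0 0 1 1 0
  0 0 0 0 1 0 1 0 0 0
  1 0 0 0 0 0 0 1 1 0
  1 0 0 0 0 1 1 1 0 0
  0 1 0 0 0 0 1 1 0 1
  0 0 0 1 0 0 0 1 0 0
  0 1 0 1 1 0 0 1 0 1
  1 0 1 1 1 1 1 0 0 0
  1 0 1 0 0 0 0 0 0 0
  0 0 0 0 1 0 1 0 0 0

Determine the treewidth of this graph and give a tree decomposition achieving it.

Treewidth 2.
One such decomposition:
Bags: B1 = {0, 3, 7}  B2 = {3, 6, 7}  B3 = {4, 6, 7}  B4 = {3, 5, 7}  B5 = {0, 2, 7}  B6 = {1, 4, 6}  B7 = {0, 2, 8}  B8 = {4, 6, 9}
Tree: B1–B2, B2–B3, B2–B4, B1–B5, B3–B6, B5–B7, B6–B8

Each bag holds 3 vertices, so the decomposition has width 2, which upper-bounds the treewidth. For the lower bound, the 3 vertices {0, 2, 8} are pairwise adjacent, and any tree decomposition puts a clique entirely inside one bag — forcing width ≥ 2. Combining the bounds, tw(G) = 2.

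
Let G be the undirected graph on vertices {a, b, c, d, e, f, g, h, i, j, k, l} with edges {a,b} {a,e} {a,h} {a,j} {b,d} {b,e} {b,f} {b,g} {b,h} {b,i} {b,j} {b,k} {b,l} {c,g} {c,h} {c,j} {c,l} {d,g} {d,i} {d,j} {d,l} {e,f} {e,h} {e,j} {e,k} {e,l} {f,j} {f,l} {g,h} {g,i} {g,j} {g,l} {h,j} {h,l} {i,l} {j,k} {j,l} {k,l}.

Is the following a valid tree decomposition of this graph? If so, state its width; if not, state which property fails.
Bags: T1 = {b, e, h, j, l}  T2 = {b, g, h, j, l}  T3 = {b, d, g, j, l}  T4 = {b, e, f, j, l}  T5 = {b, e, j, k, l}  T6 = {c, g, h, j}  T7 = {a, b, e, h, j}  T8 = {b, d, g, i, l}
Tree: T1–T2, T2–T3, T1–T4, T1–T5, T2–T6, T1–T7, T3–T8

No — edge (l,c) lies in no bag.

A tree decomposition must satisfy three properties: every vertex lies in some bag; for every edge, both endpoints lie together in some bag; and for every vertex, the bags containing it form a connected subtree. Here edge (l,c) lies in no bag, so the decomposition is invalid.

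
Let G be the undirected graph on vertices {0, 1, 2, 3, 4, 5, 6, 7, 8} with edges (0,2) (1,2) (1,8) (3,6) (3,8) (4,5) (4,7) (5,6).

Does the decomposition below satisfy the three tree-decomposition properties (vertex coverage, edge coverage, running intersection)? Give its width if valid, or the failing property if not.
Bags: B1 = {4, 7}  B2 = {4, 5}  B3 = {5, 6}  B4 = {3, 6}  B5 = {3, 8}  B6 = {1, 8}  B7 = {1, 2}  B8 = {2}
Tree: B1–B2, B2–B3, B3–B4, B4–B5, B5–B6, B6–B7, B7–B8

No — vertex 0 appears in no bag.

A tree decomposition must satisfy three properties: every vertex lies in some bag; for every edge, both endpoints lie together in some bag; and for every vertex, the bags containing it form a connected subtree. Here vertex 0 appears in no bag, so the decomposition is invalid.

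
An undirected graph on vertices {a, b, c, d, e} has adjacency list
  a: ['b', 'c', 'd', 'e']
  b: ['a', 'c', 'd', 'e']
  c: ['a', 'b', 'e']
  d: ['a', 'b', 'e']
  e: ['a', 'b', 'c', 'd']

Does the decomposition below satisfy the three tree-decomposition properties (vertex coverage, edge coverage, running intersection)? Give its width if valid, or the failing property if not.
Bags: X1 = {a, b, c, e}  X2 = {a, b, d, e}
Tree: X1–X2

Yes; width 3.

Every vertex of G appears in some bag (union = {a, b, c, d, e}); every edge is covered by a bag; and for each vertex v the set of bags containing v is connected in the bag tree. The decomposition is therefore valid. The largest bag has 4 vertices, so the width is 3.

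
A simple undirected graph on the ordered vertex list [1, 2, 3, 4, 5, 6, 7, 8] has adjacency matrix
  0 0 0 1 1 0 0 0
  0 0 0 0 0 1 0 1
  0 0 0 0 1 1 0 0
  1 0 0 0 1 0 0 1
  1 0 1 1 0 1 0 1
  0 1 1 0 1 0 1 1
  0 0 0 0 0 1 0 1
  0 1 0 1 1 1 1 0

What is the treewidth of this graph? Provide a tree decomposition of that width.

Every bag has size at most 3, so the width is 3 − 1 = 2 and tw(G) ≤ 2. On the other hand G contains the 3-clique {2, 6, 8}. A clique must lie in a single bag of any decomposition, so no decomposition can have width below 2. The upper and lower bounds meet at 2, so that is the treewidth.

Treewidth 2.
One optimal decomposition is:
Bags: B1 = {5, 6, 8}  B2 = {4, 5, 8}  B3 = {2, 6, 8}  B4 = {6, 7, 8}  B5 = {1, 4, 5}  B6 = {3, 5, 6}
Tree: B1–B2, B1–B3, B3–B4, B2–B5, B1–B6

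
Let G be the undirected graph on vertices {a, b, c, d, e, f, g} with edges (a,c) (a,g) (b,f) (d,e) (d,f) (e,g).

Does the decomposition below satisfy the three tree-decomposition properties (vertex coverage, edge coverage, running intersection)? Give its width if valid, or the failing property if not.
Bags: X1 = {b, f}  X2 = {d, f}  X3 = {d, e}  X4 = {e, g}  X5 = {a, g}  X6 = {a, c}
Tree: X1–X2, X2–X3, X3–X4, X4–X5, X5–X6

Vertex coverage: the bags together contain {a, b, c, d, e, f, g}, the full vertex set. Edge coverage: each edge of G has both endpoints in at least one bag. Running intersection: for every vertex, the bags containing it form a connected subtree. All three properties hold, so this is a valid tree decomposition of width max|bag| − 1 = 1, and hence tw(G) ≤ 1.

Yes; width 1.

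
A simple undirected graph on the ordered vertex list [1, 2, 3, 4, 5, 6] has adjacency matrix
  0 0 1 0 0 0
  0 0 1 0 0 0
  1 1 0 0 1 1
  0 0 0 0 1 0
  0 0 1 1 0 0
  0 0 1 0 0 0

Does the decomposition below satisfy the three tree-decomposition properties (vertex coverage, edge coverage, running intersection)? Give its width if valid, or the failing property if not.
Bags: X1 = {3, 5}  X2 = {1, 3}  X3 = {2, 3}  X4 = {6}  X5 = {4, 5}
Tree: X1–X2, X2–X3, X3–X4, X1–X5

No — edge (3,6) lies in no bag.

A tree decomposition must satisfy three properties: every vertex lies in some bag; for every edge, both endpoints lie together in some bag; and for every vertex, the bags containing it form a connected subtree. Here edge (3,6) lies in no bag, so the decomposition is invalid.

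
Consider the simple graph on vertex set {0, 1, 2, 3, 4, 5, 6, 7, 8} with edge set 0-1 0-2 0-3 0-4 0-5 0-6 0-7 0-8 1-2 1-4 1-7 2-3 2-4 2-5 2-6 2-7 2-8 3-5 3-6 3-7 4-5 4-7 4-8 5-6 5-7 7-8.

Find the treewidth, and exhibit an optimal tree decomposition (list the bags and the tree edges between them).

Each bag holds 5 vertices, so the decomposition has width 4, which upper-bounds the treewidth. For the lower bound, the 5 vertices {0, 2, 3, 5, 6} are pairwise adjacent, and any tree decomposition puts a clique entirely inside one bag — forcing width ≥ 4. Hence tw(G) = 4 exactly.

Treewidth 4.
One optimal decomposition is:
Bags: B1 = {0, 2, 4, 5, 7}  B2 = {0, 1, 2, 4, 7}  B3 = {0, 2, 3, 5, 7}  B4 = {0, 2, 3, 5, 6}  B5 = {0, 2, 4, 7, 8}
Tree: B1–B2, B1–B3, B3–B4, B1–B5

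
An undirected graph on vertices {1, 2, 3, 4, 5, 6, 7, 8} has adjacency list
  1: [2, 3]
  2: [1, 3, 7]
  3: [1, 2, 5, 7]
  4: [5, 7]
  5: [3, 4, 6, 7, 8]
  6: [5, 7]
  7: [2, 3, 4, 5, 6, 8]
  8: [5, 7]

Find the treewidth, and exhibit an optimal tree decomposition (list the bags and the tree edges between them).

Treewidth 2.
One such decomposition:
Bags: B1 = {3, 5, 7}  B2 = {5, 7, 8}  B3 = {4, 5, 7}  B4 = {2, 3, 7}  B5 = {5, 6, 7}  B6 = {1, 2, 3}
Tree: B1–B2, B1–B3, B1–B4, B2–B5, B4–B6

Each bag holds 3 vertices, so the decomposition has width 2, which upper-bounds the treewidth. For the lower bound, the 3 vertices {1, 2, 3} are pairwise adjacent, and any tree decomposition puts a clique entirely inside one bag — forcing width ≥ 2. Combining the bounds, tw(G) = 2.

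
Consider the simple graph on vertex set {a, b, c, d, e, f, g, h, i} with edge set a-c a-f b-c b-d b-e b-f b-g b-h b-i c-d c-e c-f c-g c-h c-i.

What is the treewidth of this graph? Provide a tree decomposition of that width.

The largest bag has 3 vertices, giving width 2; this decomposition certifies tw(G) ≤ 2. For the lower bound, the 3 vertices {a, c, f} are pairwise adjacent, and any tree decomposition puts a clique entirely inside one bag — forcing width ≥ 2. Hence tw(G) = 2 exactly.

Treewidth 2.
One such decomposition:
Bags: B1 = {b, c, i}  B2 = {b, c, f}  B3 = {b, c, g}  B4 = {b, c, d}  B5 = {b, c, h}  B6 = {a, c, f}  B7 = {b, c, e}
Tree: B1–B2, B1–B3, B2–B4, B2–B5, B2–B6, B1–B7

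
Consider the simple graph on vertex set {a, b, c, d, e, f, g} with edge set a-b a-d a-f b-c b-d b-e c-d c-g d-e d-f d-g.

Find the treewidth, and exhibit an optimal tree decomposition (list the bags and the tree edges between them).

Each bag holds 3 vertices, so the decomposition has width 2, which upper-bounds the treewidth. For the lower bound, the 3 vertices {c, d, g} are pairwise adjacent, and any tree decomposition puts a clique entirely inside one bag — forcing width ≥ 2. Hence tw(G) = 2 exactly.

Treewidth 2.
One optimal decomposition is:
Bags: B1 = {a, b, d}  B2 = {b, c, d}  B3 = {c, d, g}  B4 = {b, d, e}  B5 = {a, d, f}
Tree: B1–B2, B2–B3, B1–B4, B1–B5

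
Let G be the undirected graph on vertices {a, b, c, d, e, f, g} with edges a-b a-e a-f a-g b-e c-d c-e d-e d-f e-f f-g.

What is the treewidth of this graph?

A width-2 tree decomposition is:
Bags: B1 = {a, b, e}  B2 = {a, e, f}  B3 = {d, e, f}  B4 = {a, f, g}  B5 = {c, d, e}
Tree: B1–B2, B2–B3, B2–B4, B3–B5
The largest bag has 3 vertices, giving width 2; this decomposition certifies tw(G) ≤ 2. Conversely, {a, f, g} is a clique of size 3, and the vertices of any clique must share a bag in every tree decomposition; so some bag has ≥ 3 vertices and tw(G) ≥ 2. Therefore the treewidth is 2.

2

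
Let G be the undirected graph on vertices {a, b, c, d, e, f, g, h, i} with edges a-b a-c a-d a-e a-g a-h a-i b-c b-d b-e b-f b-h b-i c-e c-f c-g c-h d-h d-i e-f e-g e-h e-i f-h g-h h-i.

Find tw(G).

A width-4 tree decomposition is:
Bags: B1 = {a, c, e, g, h}  B2 = {a, b, c, e, h}  B3 = {b, c, e, f, h}  B4 = {a, b, e, h, i}  B5 = {a, b, d, h, i}
Tree: B1–B2, B2–B3, B2–B4, B4–B5
The largest bag has 5 vertices, giving width 4; this decomposition certifies tw(G) ≤ 4. Conversely, {a, c, e, g, h} is a clique of size 5, and the vertices of any clique must share a bag in every tree decomposition; so some bag has ≥ 5 vertices and tw(G) ≥ 4. Therefore the treewidth is 4.

4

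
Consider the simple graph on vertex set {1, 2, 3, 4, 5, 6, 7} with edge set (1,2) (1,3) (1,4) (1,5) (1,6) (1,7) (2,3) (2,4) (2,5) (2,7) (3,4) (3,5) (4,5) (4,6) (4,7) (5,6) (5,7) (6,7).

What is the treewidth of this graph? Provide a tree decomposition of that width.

Every bag has size at most 5, so the width is 5 − 1 = 4 and tw(G) ≤ 4. On the other hand G contains the 5-clique {1, 2, 3, 4, 5}. A clique must lie in a single bag of any decomposition, so no decomposition can have width below 4. Combining the bounds, tw(G) = 4.

Treewidth 4.
One such decomposition:
Bags: B1 = {1, 2, 3, 4, 5}  B2 = {1, 2, 4, 5, 7}  B3 = {1, 4, 5, 6, 7}
Tree: B1–B2, B2–B3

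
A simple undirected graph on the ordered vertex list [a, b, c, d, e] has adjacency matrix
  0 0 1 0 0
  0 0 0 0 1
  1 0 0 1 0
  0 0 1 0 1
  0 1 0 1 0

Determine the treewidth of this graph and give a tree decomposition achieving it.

The largest bag has 2 vertices, giving width 1; this decomposition certifies tw(G) ≤ 1. Since G has at least one edge (e.g. a–c), it is not an edgeless graph, so tw(G) ≥ 1. The upper and lower bounds meet at 1, so that is the treewidth.

Treewidth 1.
One optimal decomposition is:
Bags: B1 = {a, c}  B2 = {c, d}  B3 = {d, e}  B4 = {b, e}
Tree: B1–B2, B2–B3, B3–B4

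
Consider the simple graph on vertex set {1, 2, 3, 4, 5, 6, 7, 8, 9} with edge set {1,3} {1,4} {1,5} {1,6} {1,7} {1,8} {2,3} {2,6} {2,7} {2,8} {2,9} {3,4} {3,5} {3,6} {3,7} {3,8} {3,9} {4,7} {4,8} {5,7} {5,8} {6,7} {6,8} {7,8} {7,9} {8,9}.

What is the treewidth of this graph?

4

A width-4 tree decomposition is:
Bags: B1 = {1, 3, 6, 7, 8}  B2 = {2, 3, 6, 7, 8}  B3 = {1, 3, 5, 7, 8}  B4 = {2, 3, 7, 8, 9}  B5 = {1, 3, 4, 7, 8}
Tree: B1–B2, B1–B3, B2–B4, B3–B5
Each bag holds 5 vertices, so the decomposition has width 4, which upper-bounds the treewidth. On the other hand G contains the 5-clique {1, 3, 4, 7, 8}. A clique must lie in a single bag of any decomposition, so no decomposition can have width below 4. Combining the bounds, tw(G) = 4.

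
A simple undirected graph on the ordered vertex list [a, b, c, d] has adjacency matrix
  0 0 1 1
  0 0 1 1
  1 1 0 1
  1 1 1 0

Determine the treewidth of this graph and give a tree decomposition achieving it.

Each bag holds 3 vertices, so the decomposition has width 2, which upper-bounds the treewidth. Conversely, {a, c, d} is a clique of size 3, and the vertices of any clique must share a bag in every tree decomposition; so some bag has ≥ 3 vertices and tw(G) ≥ 2. Hence tw(G) = 2 exactly.

Treewidth 2.
One such decomposition:
Bags: B1 = {a, c, d}  B2 = {b, c, d}
Tree: B1–B2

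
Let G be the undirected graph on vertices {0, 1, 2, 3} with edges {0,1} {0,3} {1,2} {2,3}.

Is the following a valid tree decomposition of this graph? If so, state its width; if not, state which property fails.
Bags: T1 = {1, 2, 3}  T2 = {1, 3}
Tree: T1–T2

No — vertex 0 appears in no bag.

A tree decomposition must satisfy three properties: every vertex lies in some bag; for every edge, both endpoints lie together in some bag; and for every vertex, the bags containing it form a connected subtree. Here vertex 0 appears in no bag, so the decomposition is invalid.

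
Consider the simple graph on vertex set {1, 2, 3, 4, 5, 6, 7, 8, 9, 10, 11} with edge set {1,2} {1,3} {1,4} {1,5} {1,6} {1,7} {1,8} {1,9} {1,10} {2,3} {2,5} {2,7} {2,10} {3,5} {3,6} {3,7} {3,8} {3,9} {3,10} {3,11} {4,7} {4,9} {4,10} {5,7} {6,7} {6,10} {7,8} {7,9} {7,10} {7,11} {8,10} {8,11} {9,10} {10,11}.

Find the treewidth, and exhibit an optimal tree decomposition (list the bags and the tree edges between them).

Treewidth 4.
One optimal decomposition is:
Bags: B1 = {1, 2, 3, 7, 10}  B2 = {1, 2, 3, 5, 7}  B3 = {1, 3, 7, 8, 10}  B4 = {1, 3, 6, 7, 10}  B5 = {1, 3, 7, 9, 10}  B6 = {3, 7, 8, 10, 11}  B7 = {1, 4, 7, 9, 10}
Tree: B1–B2, B1–B3, B1–B4, B3–B5, B3–B6, B5–B7

The largest bag has 5 vertices, giving width 4; this decomposition certifies tw(G) ≤ 4. Conversely, {1, 3, 7, 8, 10} is a clique of size 5, and the vertices of any clique must share a bag in every tree decomposition; so some bag has ≥ 5 vertices and tw(G) ≥ 4. The upper and lower bounds meet at 4, so that is the treewidth.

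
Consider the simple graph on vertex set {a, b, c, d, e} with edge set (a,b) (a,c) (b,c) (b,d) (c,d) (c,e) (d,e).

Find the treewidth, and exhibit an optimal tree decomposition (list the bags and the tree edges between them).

The largest bag has 3 vertices, giving width 2; this decomposition certifies tw(G) ≤ 2. Conversely, {c, d, e} is a clique of size 3, and the vertices of any clique must share a bag in every tree decomposition; so some bag has ≥ 3 vertices and tw(G) ≥ 2. Combining the bounds, tw(G) = 2.

Treewidth 2.
Bags: B1 = {b, c, d}  B2 = {a, b, c}  B3 = {c, d, e}
Tree: B1–B2, B1–B3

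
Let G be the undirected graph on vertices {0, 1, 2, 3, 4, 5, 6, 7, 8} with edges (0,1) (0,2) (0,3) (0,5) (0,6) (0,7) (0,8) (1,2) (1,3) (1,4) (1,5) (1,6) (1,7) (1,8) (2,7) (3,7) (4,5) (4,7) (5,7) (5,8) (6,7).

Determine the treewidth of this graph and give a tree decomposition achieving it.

Treewidth 3.
One optimal decomposition is:
Bags: B1 = {0, 1, 5, 7}  B2 = {0, 1, 2, 7}  B3 = {0, 1, 3, 7}  B4 = {0, 1, 5, 8}  B5 = {1, 4, 5, 7}  B6 = {0, 1, 6, 7}
Tree: B1–B2, B2–B3, B1–B4, B1–B5, B1–B6

Each bag holds 4 vertices, so the decomposition has width 3, which upper-bounds the treewidth. On the other hand G contains the 4-clique {0, 1, 5, 8}. A clique must lie in a single bag of any decomposition, so no decomposition can have width below 3. The upper and lower bounds meet at 3, so that is the treewidth.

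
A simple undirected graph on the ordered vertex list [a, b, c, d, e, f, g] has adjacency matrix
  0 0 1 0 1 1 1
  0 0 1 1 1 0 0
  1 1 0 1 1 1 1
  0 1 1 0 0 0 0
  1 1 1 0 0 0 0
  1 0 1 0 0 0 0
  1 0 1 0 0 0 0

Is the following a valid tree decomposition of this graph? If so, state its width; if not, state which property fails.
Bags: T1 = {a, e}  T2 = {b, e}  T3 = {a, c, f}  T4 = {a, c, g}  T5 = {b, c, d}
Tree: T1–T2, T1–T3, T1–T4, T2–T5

A tree decomposition must satisfy three properties: every vertex lies in some bag; for every edge, both endpoints lie together in some bag; and for every vertex, the bags containing it form a connected subtree. Here edge (c,e) lies in no bag, so the decomposition is invalid.

No — edge (c,e) lies in no bag.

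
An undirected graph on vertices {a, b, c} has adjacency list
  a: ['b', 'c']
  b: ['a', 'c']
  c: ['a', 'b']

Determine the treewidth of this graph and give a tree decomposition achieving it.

Treewidth 2.
One such decomposition:
Bags: B1 = {a, b, c}
Tree: (single bag)

A single bag containing all 3 vertices is trivially a valid decomposition of width 2. For the lower bound, the 3 vertices {a, b, c} are pairwise adjacent, and any tree decomposition puts a clique entirely inside one bag — forcing width ≥ 2. The upper and lower bounds meet at 2, so that is the treewidth.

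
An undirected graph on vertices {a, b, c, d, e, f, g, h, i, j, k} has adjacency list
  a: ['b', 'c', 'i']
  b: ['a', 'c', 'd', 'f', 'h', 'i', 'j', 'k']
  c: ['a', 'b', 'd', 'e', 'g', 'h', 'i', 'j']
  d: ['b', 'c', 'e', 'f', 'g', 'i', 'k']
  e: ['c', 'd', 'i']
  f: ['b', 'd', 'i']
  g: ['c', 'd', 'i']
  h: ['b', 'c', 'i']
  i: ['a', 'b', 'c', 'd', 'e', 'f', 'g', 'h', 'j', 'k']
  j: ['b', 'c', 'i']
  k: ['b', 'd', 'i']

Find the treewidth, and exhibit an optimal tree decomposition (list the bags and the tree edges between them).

Each bag holds 4 vertices, so the decomposition has width 3, which upper-bounds the treewidth. On the other hand G contains the 4-clique {c, d, g, i}. A clique must lie in a single bag of any decomposition, so no decomposition can have width below 3. Hence tw(G) = 3 exactly.

Treewidth 3.
Bags: B1 = {b, c, d, i}  B2 = {a, b, c, i}  B3 = {c, d, e, i}  B4 = {b, d, f, i}  B5 = {b, d, i, k}  B6 = {c, d, g, i}  B7 = {b, c, i, j}  B8 = {b, c, h, i}
Tree: B1–B2, B1–B3, B1–B4, B1–B5, B3–B6, B1–B7, B1–B8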